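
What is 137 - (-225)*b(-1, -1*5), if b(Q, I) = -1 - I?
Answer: 1037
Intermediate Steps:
137 - (-225)*b(-1, -1*5) = 137 - (-225)*(-1 - (-1)*5) = 137 - (-225)*(-1 - 1*(-5)) = 137 - (-225)*(-1 + 5) = 137 - (-225)*4 = 137 - 75*(-12) = 137 + 900 = 1037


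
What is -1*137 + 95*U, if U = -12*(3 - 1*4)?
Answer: 1003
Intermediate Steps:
U = 12 (U = -12*(3 - 4) = -12*(-1) = 12)
-1*137 + 95*U = -1*137 + 95*12 = -137 + 1140 = 1003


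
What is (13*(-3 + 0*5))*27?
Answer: -1053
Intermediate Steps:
(13*(-3 + 0*5))*27 = (13*(-3 + 0))*27 = (13*(-3))*27 = -39*27 = -1053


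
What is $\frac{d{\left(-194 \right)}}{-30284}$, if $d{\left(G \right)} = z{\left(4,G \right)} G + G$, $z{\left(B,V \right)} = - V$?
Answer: $\frac{18915}{15142} \approx 1.2492$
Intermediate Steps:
$d{\left(G \right)} = G - G^{2}$ ($d{\left(G \right)} = - G G + G = - G^{2} + G = G - G^{2}$)
$\frac{d{\left(-194 \right)}}{-30284} = \frac{\left(-194\right) \left(1 - -194\right)}{-30284} = - 194 \left(1 + 194\right) \left(- \frac{1}{30284}\right) = \left(-194\right) 195 \left(- \frac{1}{30284}\right) = \left(-37830\right) \left(- \frac{1}{30284}\right) = \frac{18915}{15142}$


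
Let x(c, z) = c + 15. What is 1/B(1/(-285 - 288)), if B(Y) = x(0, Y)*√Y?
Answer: -I*√573/15 ≈ -1.5958*I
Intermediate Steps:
x(c, z) = 15 + c
B(Y) = 15*√Y (B(Y) = (15 + 0)*√Y = 15*√Y)
1/B(1/(-285 - 288)) = 1/(15*√(1/(-285 - 288))) = 1/(15*√(1/(-573))) = 1/(15*√(-1/573)) = 1/(15*(I*√573/573)) = 1/(5*I*√573/191) = -I*√573/15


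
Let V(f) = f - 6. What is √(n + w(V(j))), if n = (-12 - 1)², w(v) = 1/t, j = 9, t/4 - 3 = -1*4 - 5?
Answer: √24330/12 ≈ 12.998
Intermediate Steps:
t = -24 (t = 12 + 4*(-1*4 - 5) = 12 + 4*(-4 - 5) = 12 + 4*(-9) = 12 - 36 = -24)
V(f) = -6 + f
w(v) = -1/24 (w(v) = 1/(-24) = -1/24)
n = 169 (n = (-13)² = 169)
√(n + w(V(j))) = √(169 - 1/24) = √(4055/24) = √24330/12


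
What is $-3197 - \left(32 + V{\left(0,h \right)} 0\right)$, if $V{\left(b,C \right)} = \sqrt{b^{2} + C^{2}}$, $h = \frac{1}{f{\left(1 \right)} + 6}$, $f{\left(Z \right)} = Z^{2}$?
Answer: $-3229$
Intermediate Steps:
$h = \frac{1}{7}$ ($h = \frac{1}{1^{2} + 6} = \frac{1}{1 + 6} = \frac{1}{7} \approx 0.14286$)
$V{\left(b,C \right)} = \sqrt{C^{2} + b^{2}}$
$-3197 - \left(32 + V{\left(0,h \right)} 0\right) = -3197 - \left(32 + \sqrt{\left(\frac{1}{7}\right)^{2} + 0^{2}} \cdot 0\right) = -3197 - \left(32 + \sqrt{\frac{1}{49} + 0} \cdot 0\right) = -3197 - \left(32 + \sqrt{\frac{1}{49}} \cdot 0\right) = -3197 - \left(32 + \frac{1}{7} \cdot 0\right) = -3197 - \left(32 + 0\right) = -3197 - 32 = -3229$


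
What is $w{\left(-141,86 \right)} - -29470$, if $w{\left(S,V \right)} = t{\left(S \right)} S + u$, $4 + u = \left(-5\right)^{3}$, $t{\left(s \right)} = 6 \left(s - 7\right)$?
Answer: $154549$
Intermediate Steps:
$t{\left(s \right)} = -42 + 6 s$ ($t{\left(s \right)} = 6 \left(-7 + s\right) = -42 + 6 s$)
$u = -129$ ($u = -4 + \left(-5\right)^{3} = -4 - 125 = -129$)
$w{\left(S,V \right)} = -129 + S \left(-42 + 6 S\right)$ ($w{\left(S,V \right)} = \left(-42 + 6 S\right) S - 129 = S \left(-42 + 6 S\right) - 129 = -129 + S \left(-42 + 6 S\right)$)
$w{\left(-141,86 \right)} - -29470 = \left(-129 + 6 \left(-141\right) \left(-7 - 141\right)\right) - -29470 = \left(-129 + 6 \left(-141\right) \left(-148\right)\right) + 29470 = \left(-129 + 125208\right) + 29470 = 125079 + 29470 = 154549$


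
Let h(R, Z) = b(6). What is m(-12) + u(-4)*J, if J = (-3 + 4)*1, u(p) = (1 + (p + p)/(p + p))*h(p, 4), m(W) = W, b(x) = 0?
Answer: -12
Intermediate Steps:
h(R, Z) = 0
u(p) = 0 (u(p) = (1 + (p + p)/(p + p))*0 = (1 + (2*p)/((2*p)))*0 = (1 + (2*p)*(1/(2*p)))*0 = (1 + 1)*0 = 2*0 = 0)
J = 1 (J = 1*1 = 1)
m(-12) + u(-4)*J = -12 + 0*1 = -12 + 0 = -12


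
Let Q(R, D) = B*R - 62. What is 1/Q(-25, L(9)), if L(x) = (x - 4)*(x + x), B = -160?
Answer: 1/3938 ≈ 0.00025394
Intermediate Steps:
L(x) = 2*x*(-4 + x) (L(x) = (-4 + x)*(2*x) = 2*x*(-4 + x))
Q(R, D) = -62 - 160*R (Q(R, D) = -160*R - 62 = -62 - 160*R)
1/Q(-25, L(9)) = 1/(-62 - 160*(-25)) = 1/(-62 + 4000) = 1/3938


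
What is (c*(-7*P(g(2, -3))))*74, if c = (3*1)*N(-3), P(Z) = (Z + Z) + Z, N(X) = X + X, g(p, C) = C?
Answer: -83916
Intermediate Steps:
N(X) = 2*X
P(Z) = 3*Z (P(Z) = 2*Z + Z = 3*Z)
c = -18 (c = (3*1)*(2*(-3)) = 3*(-6) = -18)
(c*(-7*P(g(2, -3))))*74 = -(-126)*3*(-3)*74 = -(-126)*(-9)*74 = -18*63*74 = -1134*74 = -83916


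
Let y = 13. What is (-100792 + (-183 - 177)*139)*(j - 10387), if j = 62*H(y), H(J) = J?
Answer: 1445121392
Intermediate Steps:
j = 806 (j = 62*13 = 806)
(-100792 + (-183 - 177)*139)*(j - 10387) = (-100792 + (-183 - 177)*139)*(806 - 10387) = (-100792 - 360*139)*(-9581) = (-100792 - 50040)*(-9581) = -150832*(-9581) = 1445121392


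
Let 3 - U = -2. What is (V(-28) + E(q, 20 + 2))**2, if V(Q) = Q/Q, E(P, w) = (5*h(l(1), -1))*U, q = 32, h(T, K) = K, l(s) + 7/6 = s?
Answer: 576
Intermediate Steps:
U = 5 (U = 3 - 1*(-2) = 3 + 2 = 5)
l(s) = -7/6 + s
E(P, w) = -25 (E(P, w) = (5*(-1))*5 = -5*5 = -25)
V(Q) = 1
(V(-28) + E(q, 20 + 2))**2 = (1 - 25)**2 = (-24)**2 = 576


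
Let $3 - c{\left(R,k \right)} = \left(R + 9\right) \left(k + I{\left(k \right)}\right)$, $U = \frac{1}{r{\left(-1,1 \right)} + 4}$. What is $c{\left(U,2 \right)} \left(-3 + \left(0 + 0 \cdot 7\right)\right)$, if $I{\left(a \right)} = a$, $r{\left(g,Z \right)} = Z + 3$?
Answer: $\frac{201}{2} \approx 100.5$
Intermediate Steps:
$r{\left(g,Z \right)} = 3 + Z$
$U = \frac{1}{8}$ ($U = \frac{1}{\left(3 + 1\right) + 4} = \frac{1}{4 + 4} = \frac{1}{8} \approx 0.125$)
$c{\left(R,k \right)} = 3 - 2 k \left(9 + R\right)$ ($c{\left(R,k \right)} = 3 - \left(R + 9\right) \left(k + k\right) = 3 - \left(9 + R\right) 2 k = 3 - 2 k \left(9 + R\right)$)
$c{\left(U,2 \right)} \left(-3 + \left(0 + 0 \cdot 7\right)\right) = \left(3 - 36 - \frac{1}{4} \cdot 2\right) \left(-3 + \left(0 + 0 \cdot 7\right)\right) = \left(3 - 36 - \frac{1}{2}\right) \left(-3 + \left(0 + 0\right)\right) = - \frac{67 \left(-3 + 0\right)}{2} = \left(- \frac{67}{2}\right) \left(-3\right) = \frac{201}{2}$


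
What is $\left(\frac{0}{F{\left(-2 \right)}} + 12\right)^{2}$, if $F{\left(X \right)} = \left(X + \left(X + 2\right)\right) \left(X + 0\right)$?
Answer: $144$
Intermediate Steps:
$F{\left(X \right)} = X \left(2 + 2 X\right)$ ($F{\left(X \right)} = \left(X + \left(2 + X\right)\right) X = \left(2 + 2 X\right) X = X \left(2 + 2 X\right)$)
$\left(\frac{0}{F{\left(-2 \right)}} + 12\right)^{2} = \left(\frac{0}{2 \left(-2\right) \left(1 - 2\right)} + 12\right)^{2} = \left(\frac{0}{2 \left(-2\right) \left(-1\right)} + 12\right)^{2} = \left(\frac{0}{4} + 12\right)^{2} = \left(0 \cdot \frac{1}{4} + 12\right)^{2} = \left(0 + 12\right)^{2} = 12^{2} = 144$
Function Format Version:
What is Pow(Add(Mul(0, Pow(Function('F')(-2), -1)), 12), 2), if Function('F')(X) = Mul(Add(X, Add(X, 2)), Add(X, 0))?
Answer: 144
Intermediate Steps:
Function('F')(X) = Mul(X, Add(2, Mul(2, X))) (Function('F')(X) = Mul(Add(X, Add(2, X)), X) = Mul(Add(2, Mul(2, X)), X) = Mul(X, Add(2, Mul(2, X))))
Pow(Add(Mul(0, Pow(Function('F')(-2), -1)), 12), 2) = Pow(Add(Mul(0, Pow(Mul(2, -2, Add(1, -2)), -1)), 12), 2) = Pow(Add(Mul(0, Pow(Mul(2, -2, -1), -1)), 12), 2) = Pow(Add(Mul(0, Pow(4, -1)), 12), 2) = Pow(Add(Mul(0, Rational(1, 4)), 12), 2) = Pow(Add(0, 12), 2) = Pow(12, 2) = 144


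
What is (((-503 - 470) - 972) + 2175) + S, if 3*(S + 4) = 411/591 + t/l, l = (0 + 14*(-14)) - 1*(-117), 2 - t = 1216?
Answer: 3600565/15563 ≈ 231.35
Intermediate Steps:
t = -1214 (t = 2 - 1*1216 = 2 - 1216 = -1214)
l = -79 (l = (0 - 196) + 117 = -196 + 117 = -79)
S = 21075/15563 (S = -4 + (411/591 - 1214/(-79))/3 = -4 + (411*(1/591) - 1214*(-1/79))/3 = -4 + (137/197 + 1214/79)/3 = -4 + (⅓)*(249981/15563) = -4 + 83327/15563 = 21075/15563 ≈ 1.3542)
(((-503 - 470) - 972) + 2175) + S = (((-503 - 470) - 972) + 2175) + 21075/15563 = ((-973 - 972) + 2175) + 21075/15563 = (-1945 + 2175) + 21075/15563 = 230 + 21075/15563 = 3600565/15563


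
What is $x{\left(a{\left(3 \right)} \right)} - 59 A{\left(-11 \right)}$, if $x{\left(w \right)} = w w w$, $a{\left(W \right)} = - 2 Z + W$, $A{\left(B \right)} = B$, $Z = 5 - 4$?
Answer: $650$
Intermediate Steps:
$Z = 1$ ($Z = 5 - 4 = 1$)
$a{\left(W \right)} = -2 + W$ ($a{\left(W \right)} = \left(-2\right) 1 + W = -2 + W$)
$x{\left(w \right)} = w^{3}$ ($x{\left(w \right)} = w^{2} w = w^{3}$)
$x{\left(a{\left(3 \right)} \right)} - 59 A{\left(-11 \right)} = \left(-2 + 3\right)^{3} - -649 = 1^{3} + 649 = 1 + 649 = 650$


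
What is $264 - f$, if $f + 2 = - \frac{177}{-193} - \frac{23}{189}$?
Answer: $\frac{9673868}{36477} \approx 265.2$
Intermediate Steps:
$f = - \frac{43940}{36477}$ ($f = -2 - \left(- \frac{177}{193} + \frac{23}{189}\right) = -2 - - \frac{29014}{36477} = -2 + \left(\frac{177}{193} - \frac{23}{189}\right) = -2 + \frac{29014}{36477} = - \frac{43940}{36477} \approx -1.2046$)
$264 - f = 264 - - \frac{43940}{36477} = 264 + \frac{43940}{36477} = \frac{9673868}{36477}$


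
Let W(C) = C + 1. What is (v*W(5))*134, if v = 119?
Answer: 95676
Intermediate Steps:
W(C) = 1 + C
(v*W(5))*134 = (119*(1 + 5))*134 = (119*6)*134 = 714*134 = 95676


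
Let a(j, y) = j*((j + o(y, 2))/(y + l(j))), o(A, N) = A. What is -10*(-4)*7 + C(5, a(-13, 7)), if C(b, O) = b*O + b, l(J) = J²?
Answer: 25275/88 ≈ 287.22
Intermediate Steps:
a(j, y) = j*(j + y)/(y + j²) (a(j, y) = j*((j + y)/(y + j²)) = j*(j + y)/(y + j²))
C(b, O) = b + O*b (C(b, O) = O*b + b = b + O*b)
-10*(-4)*7 + C(5, a(-13, 7)) = -10*(-4)*7 + 5*(1 - 13*(-13 + 7)/(7 + (-13)²)) = 40*7 + 5*(1 - 13*(-6)/(7 + 169)) = 280 + 5*(1 - 13*(-6)/176) = 280 + 5*(1 - 13*1/176*(-6)) = 280 + 5*(1 + 39/88) = 280 + 5*(127/88) = 280 + 635/88 = 25275/88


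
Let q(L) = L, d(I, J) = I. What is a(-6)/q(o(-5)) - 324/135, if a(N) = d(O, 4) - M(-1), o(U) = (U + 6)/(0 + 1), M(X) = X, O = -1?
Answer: -12/5 ≈ -2.4000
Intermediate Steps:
o(U) = 6 + U (o(U) = (6 + U)/1 = (6 + U)*1 = 6 + U)
a(N) = 0 (a(N) = -1 - 1*(-1) = -1 + 1 = 0)
a(-6)/q(o(-5)) - 324/135 = 0/(6 - 5) - 324/135 = 0/1 - 324*1/135 = 0*1 - 12/5 = 0 - 12/5 = -12/5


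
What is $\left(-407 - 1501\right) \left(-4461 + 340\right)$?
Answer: $7862868$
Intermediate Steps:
$\left(-407 - 1501\right) \left(-4461 + 340\right) = \left(-1908\right) \left(-4121\right) = 7862868$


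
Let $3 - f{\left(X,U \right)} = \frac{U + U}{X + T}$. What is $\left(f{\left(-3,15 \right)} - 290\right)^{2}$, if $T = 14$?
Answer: $\frac{10156969}{121} \approx 83942.0$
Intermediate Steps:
$f{\left(X,U \right)} = 3 - \frac{2 U}{14 + X}$ ($f{\left(X,U \right)} = 3 - \frac{U + U}{X + 14} = 3 - \frac{2 U}{14 + X}$)
$\left(f{\left(-3,15 \right)} - 290\right)^{2} = \left(\frac{42 - 30 + 3 \left(-3\right)}{14 - 3} - 290\right)^{2} = \left(\frac{42 - 30 - 9}{11} - 290\right)^{2} = \left(\frac{1}{11} \cdot 3 - 290\right)^{2} = \left(\frac{3}{11} - 290\right)^{2} = \left(- \frac{3187}{11}\right)^{2} = \frac{10156969}{121}$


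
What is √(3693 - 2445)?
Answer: 4*√78 ≈ 35.327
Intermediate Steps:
√(3693 - 2445) = √1248 = 4*√78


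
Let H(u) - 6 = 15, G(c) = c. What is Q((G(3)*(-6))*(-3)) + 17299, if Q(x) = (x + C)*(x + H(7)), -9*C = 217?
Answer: 58622/3 ≈ 19541.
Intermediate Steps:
C = -217/9 (C = -⅑*217 = -217/9 ≈ -24.111)
H(u) = 21 (H(u) = 6 + 15 = 21)
Q(x) = (21 + x)*(-217/9 + x) (Q(x) = (x - 217/9)*(x + 21) = (-217/9 + x)*(21 + x) = (21 + x)*(-217/9 + x))
Q((G(3)*(-6))*(-3)) + 17299 = (-1519/3 + ((3*(-6))*(-3))² - 28*3*(-6)*(-3)/9) + 17299 = (-1519/3 + (-18*(-3))² - (-56)*(-3)) + 17299 = (-1519/3 + 54² - 28/9*54) + 17299 = (-1519/3 + 2916 - 168) + 17299 = 6725/3 + 17299 = 58622/3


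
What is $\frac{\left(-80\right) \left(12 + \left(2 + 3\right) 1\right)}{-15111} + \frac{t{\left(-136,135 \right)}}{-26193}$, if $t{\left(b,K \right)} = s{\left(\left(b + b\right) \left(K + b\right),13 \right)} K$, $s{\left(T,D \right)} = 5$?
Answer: $\frac{8474185}{131934141} \approx 0.06423$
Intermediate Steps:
$t{\left(b,K \right)} = 5 K$
$\frac{\left(-80\right) \left(12 + \left(2 + 3\right) 1\right)}{-15111} + \frac{t{\left(-136,135 \right)}}{-26193} = \frac{\left(-80\right) \left(12 + \left(2 + 3\right) 1\right)}{-15111} + \frac{5 \cdot 135}{-26193} = - 80 \left(12 + 5 \cdot 1\right) \left(- \frac{1}{15111}\right) + 675 \left(- \frac{1}{26193}\right) = - 80 \left(12 + 5\right) \left(- \frac{1}{15111}\right) - \frac{225}{8731} = \left(-80\right) 17 \left(- \frac{1}{15111}\right) - \frac{225}{8731} = \left(-1360\right) \left(- \frac{1}{15111}\right) - \frac{225}{8731} = \frac{1360}{15111} - \frac{225}{8731} = \frac{8474185}{131934141}$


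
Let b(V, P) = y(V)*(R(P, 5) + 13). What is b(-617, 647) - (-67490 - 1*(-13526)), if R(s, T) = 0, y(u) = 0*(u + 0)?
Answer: 53964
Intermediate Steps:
y(u) = 0 (y(u) = 0*u = 0)
b(V, P) = 0 (b(V, P) = 0*(0 + 13) = 0*13 = 0)
b(-617, 647) - (-67490 - 1*(-13526)) = 0 - (-67490 - 1*(-13526)) = 0 - (-67490 + 13526) = 0 - 1*(-53964) = 0 + 53964 = 53964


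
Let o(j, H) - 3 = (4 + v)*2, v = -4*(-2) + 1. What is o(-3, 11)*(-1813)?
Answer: -52577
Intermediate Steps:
v = 9 (v = 8 + 1 = 9)
o(j, H) = 29 (o(j, H) = 3 + (4 + 9)*2 = 3 + 13*2 = 3 + 26 = 29)
o(-3, 11)*(-1813) = 29*(-1813) = -52577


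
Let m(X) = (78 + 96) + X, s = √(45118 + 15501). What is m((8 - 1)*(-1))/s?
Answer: 167*√60619/60619 ≈ 0.67828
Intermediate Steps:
s = √60619 ≈ 246.21
m(X) = 174 + X
m((8 - 1)*(-1))/s = (174 + (8 - 1)*(-1))/(√60619) = (174 + 7*(-1))*(√60619/60619) = (174 - 7)*(√60619/60619) = 167*(√60619/60619) = 167*√60619/60619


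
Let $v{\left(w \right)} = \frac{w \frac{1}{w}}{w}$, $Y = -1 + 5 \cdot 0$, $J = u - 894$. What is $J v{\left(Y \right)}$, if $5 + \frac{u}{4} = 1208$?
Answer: $-3918$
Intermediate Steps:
$u = 4812$ ($u = -20 + 4 \cdot 1208 = -20 + 4832 = 4812$)
$J = 3918$ ($J = 4812 - 894 = 3918$)
$Y = -1$ ($Y = -1 + 0 = -1$)
$v{\left(w \right)} = \frac{1}{w}$ ($v{\left(w \right)} = 1 \frac{1}{w} = \frac{1}{w}$)
$J v{\left(Y \right)} = \frac{3918}{-1} = 3918 \left(-1\right) = -3918$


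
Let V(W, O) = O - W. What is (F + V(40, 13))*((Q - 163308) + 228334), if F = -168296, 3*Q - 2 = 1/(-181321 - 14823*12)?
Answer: -11794754632207157/1077591 ≈ -1.0945e+10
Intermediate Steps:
Q = 718393/1077591 (Q = 2/3 + 1/(3*(-181321 - 14823*12)) = 2/3 + 1/(3*(-181321 - 177876)) = 2/3 + (1/3)/(-359197) = 2/3 + (1/3)*(-1/359197) = 2/3 - 1/1077591 = 718393/1077591 ≈ 0.66667)
(F + V(40, 13))*((Q - 163308) + 228334) = (-168296 + (13 - 1*40))*((718393/1077591 - 163308) + 228334) = (-168296 + (13 - 40))*(-175978512635/1077591 + 228334) = (-168296 - 27)*(70072150759/1077591) = -168323*70072150759/1077591 = -11794754632207157/1077591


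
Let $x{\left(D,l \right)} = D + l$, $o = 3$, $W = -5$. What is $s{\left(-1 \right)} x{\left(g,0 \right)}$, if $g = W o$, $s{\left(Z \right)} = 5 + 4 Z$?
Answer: $-15$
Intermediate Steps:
$g = -15$ ($g = \left(-5\right) 3 = -15$)
$s{\left(-1 \right)} x{\left(g,0 \right)} = \left(5 + 4 \left(-1\right)\right) \left(-15 + 0\right) = \left(5 - 4\right) \left(-15\right) = 1 \left(-15\right) = -15$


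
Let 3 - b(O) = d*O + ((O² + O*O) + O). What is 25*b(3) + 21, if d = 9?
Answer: -1104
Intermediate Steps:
b(O) = 3 - 10*O - 2*O² (b(O) = 3 - (9*O + ((O² + O*O) + O)) = 3 - (9*O + ((O² + O²) + O)) = 3 - (9*O + (2*O² + O)) = 3 - (9*O + (O + 2*O²)) = 3 - (2*O² + 10*O) = 3 + (-10*O - 2*O²) = 3 - 10*O - 2*O²)
25*b(3) + 21 = 25*(3 - 10*3 - 2*3²) + 21 = 25*(3 - 30 - 2*9) + 21 = 25*(3 - 30 - 18) + 21 = 25*(-45) + 21 = -1125 + 21 = -1104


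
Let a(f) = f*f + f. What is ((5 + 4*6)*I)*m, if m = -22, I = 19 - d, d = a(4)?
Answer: 638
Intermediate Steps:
a(f) = f + f² (a(f) = f² + f = f + f²)
d = 20 (d = 4*(1 + 4) = 4*5 = 20)
I = -1 (I = 19 - 1*20 = 19 - 20 = -1)
((5 + 4*6)*I)*m = ((5 + 4*6)*(-1))*(-22) = ((5 + 24)*(-1))*(-22) = (29*(-1))*(-22) = -29*(-22) = 638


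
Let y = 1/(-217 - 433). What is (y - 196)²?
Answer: 16231014801/422500 ≈ 38417.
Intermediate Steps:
y = -1/650 (y = 1/(-650) = -1/650 ≈ -0.0015385)
(y - 196)² = (-1/650 - 196)² = (-127401/650)² = 16231014801/422500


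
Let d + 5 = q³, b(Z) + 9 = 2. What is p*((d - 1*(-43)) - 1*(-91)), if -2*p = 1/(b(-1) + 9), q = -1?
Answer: -32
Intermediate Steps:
b(Z) = -7 (b(Z) = -9 + 2 = -7)
d = -6 (d = -5 + (-1)³ = -5 - 1 = -6)
p = -¼ (p = -1/(2*(-7 + 9)) = -½/2 = -½*½ = -¼ ≈ -0.25000)
p*((d - 1*(-43)) - 1*(-91)) = -((-6 - 1*(-43)) - 1*(-91))/4 = -((-6 + 43) + 91)/4 = -(37 + 91)/4 = -¼*128 = -32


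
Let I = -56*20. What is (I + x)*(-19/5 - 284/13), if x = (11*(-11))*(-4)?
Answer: 1060212/65 ≈ 16311.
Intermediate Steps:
I = -1120
x = 484 (x = -121*(-4) = 484)
(I + x)*(-19/5 - 284/13) = (-1120 + 484)*(-19/5 - 284/13) = -636*(-19*⅕ - 284*1/13) = -636*(-19/5 - 284/13) = -636*(-1667/65) = 1060212/65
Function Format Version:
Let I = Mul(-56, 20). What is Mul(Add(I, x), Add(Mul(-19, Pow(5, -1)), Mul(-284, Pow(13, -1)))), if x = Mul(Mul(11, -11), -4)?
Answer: Rational(1060212, 65) ≈ 16311.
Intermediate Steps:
I = -1120
x = 484 (x = Mul(-121, -4) = 484)
Mul(Add(I, x), Add(Mul(-19, Pow(5, -1)), Mul(-284, Pow(13, -1)))) = Mul(Add(-1120, 484), Add(Mul(-19, Pow(5, -1)), Mul(-284, Pow(13, -1)))) = Mul(-636, Add(Mul(-19, Rational(1, 5)), Mul(-284, Rational(1, 13)))) = Mul(-636, Add(Rational(-19, 5), Rational(-284, 13))) = Mul(-636, Rational(-1667, 65)) = Rational(1060212, 65)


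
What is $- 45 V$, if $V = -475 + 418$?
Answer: $2565$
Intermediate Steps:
$V = -57$
$- 45 V = \left(-45\right) \left(-57\right) = 2565$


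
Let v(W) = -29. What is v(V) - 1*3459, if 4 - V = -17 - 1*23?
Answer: -3488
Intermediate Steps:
V = 44 (V = 4 - (-17 - 1*23) = 4 - (-17 - 23) = 4 - 1*(-40) = 4 + 40 = 44)
v(V) - 1*3459 = -29 - 1*3459 = -29 - 3459 = -3488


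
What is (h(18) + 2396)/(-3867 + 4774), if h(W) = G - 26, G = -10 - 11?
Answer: 2349/907 ≈ 2.5899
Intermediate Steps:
G = -21
h(W) = -47 (h(W) = -21 - 26 = -47)
(h(18) + 2396)/(-3867 + 4774) = (-47 + 2396)/(-3867 + 4774) = 2349/907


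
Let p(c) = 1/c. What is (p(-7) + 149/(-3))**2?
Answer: 1094116/441 ≈ 2481.0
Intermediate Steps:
(p(-7) + 149/(-3))**2 = (1/(-7) + 149/(-3))**2 = (-1/7 + 149*(-1/3))**2 = (-1/7 - 149/3)**2 = (-1046/21)**2 = 1094116/441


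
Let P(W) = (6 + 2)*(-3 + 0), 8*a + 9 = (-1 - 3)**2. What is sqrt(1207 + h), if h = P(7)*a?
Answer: sqrt(1186) ≈ 34.438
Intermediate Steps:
a = 7/8 (a = -9/8 + (-1 - 3)**2/8 = -9/8 + (1/8)*(-4)**2 = -9/8 + (1/8)*16 = -9/8 + 2 = 7/8 ≈ 0.87500)
P(W) = -24 (P(W) = 8*(-3) = -24)
h = -21 (h = -24*7/8 = -21)
sqrt(1207 + h) = sqrt(1207 - 21) = sqrt(1186)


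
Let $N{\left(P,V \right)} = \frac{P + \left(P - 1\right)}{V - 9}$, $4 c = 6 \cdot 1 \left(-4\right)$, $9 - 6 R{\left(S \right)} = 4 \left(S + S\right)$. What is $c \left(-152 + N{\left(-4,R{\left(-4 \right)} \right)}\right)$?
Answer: $\frac{11532}{13} \approx 887.08$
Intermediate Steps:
$R{\left(S \right)} = \frac{3}{2} - \frac{4 S}{3}$ ($R{\left(S \right)} = \frac{3}{2} - \frac{4 \left(S + S\right)}{6} = \frac{3}{2} - \frac{4 \cdot 2 S}{6} = \frac{3}{2} - \frac{8 S}{6} = \frac{3}{2} - \frac{4 S}{3}$)
$c = -6$ ($c = \frac{6 \cdot 1 \left(-4\right)}{4} = \frac{6 \left(-4\right)}{4} = \frac{1}{4} \left(-24\right) = -6$)
$N{\left(P,V \right)} = \frac{-1 + 2 P}{-9 + V}$ ($N{\left(P,V \right)} = \frac{P + \left(P - 1\right)}{-9 + V} = \frac{P + \left(-1 + P\right)}{-9 + V} = \frac{-1 + 2 P}{-9 + V}$)
$c \left(-152 + N{\left(-4,R{\left(-4 \right)} \right)}\right) = - 6 \left(-152 + \frac{-1 + 2 \left(-4\right)}{-9 + \left(\frac{3}{2} - - \frac{16}{3}\right)}\right) = - 6 \left(-152 + \frac{-1 - 8}{-9 + \left(\frac{3}{2} + \frac{16}{3}\right)}\right) = - 6 \left(-152 + \frac{1}{-9 + \frac{41}{6}} \left(-9\right)\right) = - 6 \left(-152 + \frac{1}{- \frac{13}{6}} \left(-9\right)\right) = - 6 \left(-152 - - \frac{54}{13}\right) = - 6 \left(-152 + \frac{54}{13}\right) = \left(-6\right) \left(- \frac{1922}{13}\right) = \frac{11532}{13}$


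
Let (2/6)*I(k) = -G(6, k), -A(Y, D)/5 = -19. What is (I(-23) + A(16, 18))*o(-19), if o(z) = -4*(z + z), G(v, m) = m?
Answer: 24928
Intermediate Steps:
A(Y, D) = 95 (A(Y, D) = -5*(-19) = 95)
o(z) = -8*z
I(k) = -3*k (I(k) = 3*(-k) = -3*k)
(I(-23) + A(16, 18))*o(-19) = (-3*(-23) + 95)*(-8*(-19)) = (69 + 95)*152 = 164*152 = 24928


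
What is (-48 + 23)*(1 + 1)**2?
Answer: -100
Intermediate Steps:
(-48 + 23)*(1 + 1)**2 = -25*2**2 = -25*4 = -100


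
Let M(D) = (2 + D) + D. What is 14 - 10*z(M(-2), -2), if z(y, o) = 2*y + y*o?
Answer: 14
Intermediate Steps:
M(D) = 2 + 2*D
z(y, o) = 2*y + o*y
14 - 10*z(M(-2), -2) = 14 - 10*(2 + 2*(-2))*(2 - 2) = 14 - 10*(2 - 4)*0 = 14 - (-20)*0 = 14 - 10*0 = 14 + 0 = 14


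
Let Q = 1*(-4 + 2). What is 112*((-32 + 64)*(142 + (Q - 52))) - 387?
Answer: 315005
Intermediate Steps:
Q = -2 (Q = 1*(-2) = -2)
112*((-32 + 64)*(142 + (Q - 52))) - 387 = 112*((-32 + 64)*(142 + (-2 - 52))) - 387 = 112*(32*(142 - 54)) - 387 = 112*(32*88) - 387 = 112*2816 - 387 = 315392 - 387 = 315005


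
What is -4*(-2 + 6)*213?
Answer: -3408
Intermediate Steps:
-4*(-2 + 6)*213 = -4*4*213 = -16*213 = -1*3408 = -3408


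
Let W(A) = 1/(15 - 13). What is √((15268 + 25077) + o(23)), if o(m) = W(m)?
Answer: √161382/2 ≈ 200.86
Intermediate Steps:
W(A) = ½ (W(A) = 1/2 = ½)
o(m) = ½
√((15268 + 25077) + o(23)) = √((15268 + 25077) + ½) = √(40345 + ½) = √(80691/2) = √161382/2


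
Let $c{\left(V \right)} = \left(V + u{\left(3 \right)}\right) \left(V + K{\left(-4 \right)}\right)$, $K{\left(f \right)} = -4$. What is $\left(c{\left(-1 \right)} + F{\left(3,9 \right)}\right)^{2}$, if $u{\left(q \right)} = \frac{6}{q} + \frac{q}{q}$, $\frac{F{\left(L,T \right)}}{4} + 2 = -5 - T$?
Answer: $5476$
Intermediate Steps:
$F{\left(L,T \right)} = -28 - 4 T$ ($F{\left(L,T \right)} = -8 + 4 \left(-5 - T\right) = -8 - \left(20 + 4 T\right) = -28 - 4 T$)
$u{\left(q \right)} = 1 + \frac{6}{q}$ ($u{\left(q \right)} = \frac{6}{q} + 1 = 1 + \frac{6}{q}$)
$c{\left(V \right)} = \left(-4 + V\right) \left(3 + V\right)$ ($c{\left(V \right)} = \left(V + \frac{6 + 3}{3}\right) \left(V - 4\right) = \left(V + \frac{1}{3} \cdot 9\right) \left(-4 + V\right) = \left(V + 3\right) \left(-4 + V\right) = \left(3 + V\right) \left(-4 + V\right) = \left(-4 + V\right) \left(3 + V\right)$)
$\left(c{\left(-1 \right)} + F{\left(3,9 \right)}\right)^{2} = \left(\left(-12 + \left(-1\right)^{2} - -1\right) - 64\right)^{2} = \left(\left(-12 + 1 + 1\right) - 64\right)^{2} = \left(-10 - 64\right)^{2} = \left(-74\right)^{2} = 5476$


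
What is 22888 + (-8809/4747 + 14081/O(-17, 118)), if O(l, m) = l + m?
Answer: 109302334/4747 ≈ 23026.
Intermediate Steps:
22888 + (-8809/4747 + 14081/O(-17, 118)) = 22888 + (-8809/4747 + 14081/(-17 + 118)) = 22888 + (-8809*1/4747 + 14081/101) = 22888 + (-8809/4747 + 14081*(1/101)) = 22888 + (-8809/4747 + 14081/101) = 22888 + 652998/4747 = 109302334/4747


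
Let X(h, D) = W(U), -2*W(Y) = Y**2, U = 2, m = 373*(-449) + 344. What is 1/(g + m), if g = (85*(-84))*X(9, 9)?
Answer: -1/152853 ≈ -6.5422e-6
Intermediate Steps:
m = -167133 (m = -167477 + 344 = -167133)
W(Y) = -Y**2/2
X(h, D) = -2 (X(h, D) = -1/2*2**2 = -1/2*4 = -2)
g = 14280 (g = (85*(-84))*(-2) = -7140*(-2) = 14280)
1/(g + m) = 1/(14280 - 167133) = 1/(-152853) = -1/152853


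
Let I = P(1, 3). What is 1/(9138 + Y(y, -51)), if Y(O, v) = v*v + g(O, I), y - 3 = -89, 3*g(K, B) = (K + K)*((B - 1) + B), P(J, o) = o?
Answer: 3/34357 ≈ 8.7318e-5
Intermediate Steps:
I = 3
g(K, B) = 2*K*(-1 + 2*B)/3 (g(K, B) = ((K + K)*((B - 1) + B))/3 = ((2*K)*((-1 + B) + B))/3 = ((2*K)*(-1 + 2*B))/3 = (2*K*(-1 + 2*B))/3 = 2*K*(-1 + 2*B)/3)
y = -86 (y = 3 - 89 = -86)
Y(O, v) = v**2 + 10*O/3 (Y(O, v) = v*v + 2*O*(-1 + 2*3)/3 = v**2 + 2*O*(-1 + 6)/3 = v**2 + (2/3)*O*5 = v**2 + 10*O/3)
1/(9138 + Y(y, -51)) = 1/(9138 + ((-51)**2 + (10/3)*(-86))) = 1/(9138 + (2601 - 860/3)) = 1/(9138 + 6943/3) = 1/(34357/3) = 3/34357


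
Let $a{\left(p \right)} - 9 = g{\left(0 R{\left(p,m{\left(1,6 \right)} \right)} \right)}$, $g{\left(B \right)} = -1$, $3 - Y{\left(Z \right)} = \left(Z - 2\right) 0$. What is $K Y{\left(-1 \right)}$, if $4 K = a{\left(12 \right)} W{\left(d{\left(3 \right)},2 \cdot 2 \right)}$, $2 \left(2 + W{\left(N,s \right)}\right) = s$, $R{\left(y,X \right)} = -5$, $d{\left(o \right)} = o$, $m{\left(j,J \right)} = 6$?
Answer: $0$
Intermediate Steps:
$Y{\left(Z \right)} = 3$ ($Y{\left(Z \right)} = 3 - \left(Z - 2\right) 0 = 3 - \left(-2 + Z\right) 0 = 3 - 0 = 3 + 0 = 3$)
$W{\left(N,s \right)} = -2 + \frac{s}{2}$
$a{\left(p \right)} = 8$ ($a{\left(p \right)} = 9 - 1 = 8$)
$K = 0$ ($K = \frac{8 \left(-2 + \frac{2 \cdot 2}{2}\right)}{4} = \frac{8 \left(-2 + \frac{1}{2} \cdot 4\right)}{4} = \frac{8 \left(-2 + 2\right)}{4} = \frac{8 \cdot 0}{4} = \frac{1}{4} \cdot 0 = 0$)
$K Y{\left(-1 \right)} = 0 \cdot 3 = 0$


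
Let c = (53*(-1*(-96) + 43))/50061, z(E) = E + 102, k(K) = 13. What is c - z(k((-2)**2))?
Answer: -5749648/50061 ≈ -114.85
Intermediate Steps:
z(E) = 102 + E
c = 7367/50061 (c = (53*(96 + 43))*(1/50061) = (53*139)*(1/50061) = 7367*(1/50061) = 7367/50061 ≈ 0.14716)
c - z(k((-2)**2)) = 7367/50061 - (102 + 13) = 7367/50061 - 1*115 = 7367/50061 - 115 = -5749648/50061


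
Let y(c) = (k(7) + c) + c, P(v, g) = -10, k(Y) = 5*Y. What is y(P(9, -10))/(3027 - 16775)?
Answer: -15/13748 ≈ -0.0010911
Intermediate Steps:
y(c) = 35 + 2*c (y(c) = (5*7 + c) + c = (35 + c) + c = 35 + 2*c)
y(P(9, -10))/(3027 - 16775) = (35 + 2*(-10))/(3027 - 16775) = (35 - 20)/(-13748) = 15*(-1/13748) = -15/13748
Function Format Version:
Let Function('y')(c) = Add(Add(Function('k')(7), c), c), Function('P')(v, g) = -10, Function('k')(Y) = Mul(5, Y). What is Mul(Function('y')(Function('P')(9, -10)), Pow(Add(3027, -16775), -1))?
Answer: Rational(-15, 13748) ≈ -0.0010911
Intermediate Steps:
Function('y')(c) = Add(35, Mul(2, c)) (Function('y')(c) = Add(Add(Mul(5, 7), c), c) = Add(Add(35, c), c) = Add(35, Mul(2, c)))
Mul(Function('y')(Function('P')(9, -10)), Pow(Add(3027, -16775), -1)) = Mul(Add(35, Mul(2, -10)), Pow(Add(3027, -16775), -1)) = Mul(Add(35, -20), Pow(-13748, -1)) = Mul(15, Rational(-1, 13748)) = Rational(-15, 13748)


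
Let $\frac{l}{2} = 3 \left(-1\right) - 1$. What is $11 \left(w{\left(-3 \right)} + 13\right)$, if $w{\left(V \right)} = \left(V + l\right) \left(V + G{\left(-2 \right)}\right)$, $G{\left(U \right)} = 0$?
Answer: $506$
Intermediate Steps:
$l = -8$ ($l = 2 \left(3 \left(-1\right) - 1\right) = 2 \left(-3 - 1\right) = 2 \left(-4\right) = -8$)
$w{\left(V \right)} = V \left(-8 + V\right)$ ($w{\left(V \right)} = \left(V - 8\right) \left(V + 0\right) = \left(-8 + V\right) V = V \left(-8 + V\right)$)
$11 \left(w{\left(-3 \right)} + 13\right) = 11 \left(- 3 \left(-8 - 3\right) + 13\right) = 11 \left(\left(-3\right) \left(-11\right) + 13\right) = 11 \left(33 + 13\right) = 11 \cdot 46 = 506$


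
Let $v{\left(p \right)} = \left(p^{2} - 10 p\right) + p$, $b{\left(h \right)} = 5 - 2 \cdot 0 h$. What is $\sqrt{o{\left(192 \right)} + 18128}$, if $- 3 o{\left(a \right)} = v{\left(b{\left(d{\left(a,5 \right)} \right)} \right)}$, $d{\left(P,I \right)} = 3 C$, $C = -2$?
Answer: $\frac{2 \sqrt{40803}}{3} \approx 134.67$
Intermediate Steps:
$d{\left(P,I \right)} = -6$ ($d{\left(P,I \right)} = 3 \left(-2\right) = -6$)
$b{\left(h \right)} = 5$ ($b{\left(h \right)} = 5 - 0 = 5 + 0 = 5$)
$v{\left(p \right)} = p^{2} - 9 p$
$o{\left(a \right)} = \frac{20}{3}$ ($o{\left(a \right)} = - \frac{5 \left(-9 + 5\right)}{3} = - \frac{5 \left(-4\right)}{3} = \left(- \frac{1}{3}\right) \left(-20\right) = \frac{20}{3}$)
$\sqrt{o{\left(192 \right)} + 18128} = \sqrt{\frac{20}{3} + 18128} = \sqrt{\frac{54404}{3}} = \frac{2 \sqrt{40803}}{3}$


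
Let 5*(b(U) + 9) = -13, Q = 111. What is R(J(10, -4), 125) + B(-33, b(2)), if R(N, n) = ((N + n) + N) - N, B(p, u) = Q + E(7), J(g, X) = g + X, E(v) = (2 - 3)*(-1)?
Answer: 243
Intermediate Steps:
E(v) = 1 (E(v) = -1*(-1) = 1)
b(U) = -58/5 (b(U) = -9 + (⅕)*(-13) = -9 - 13/5 = -58/5)
J(g, X) = X + g
B(p, u) = 112 (B(p, u) = 111 + 1 = 112)
R(N, n) = N + n (R(N, n) = (n + 2*N) - N = N + n)
R(J(10, -4), 125) + B(-33, b(2)) = ((-4 + 10) + 125) + 112 = (6 + 125) + 112 = 131 + 112 = 243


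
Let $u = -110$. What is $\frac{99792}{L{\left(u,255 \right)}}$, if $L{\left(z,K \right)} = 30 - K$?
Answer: $- \frac{11088}{25} \approx -443.52$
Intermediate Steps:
$\frac{99792}{L{\left(u,255 \right)}} = \frac{99792}{30 - 255} = \frac{99792}{-225} = 99792 \left(- \frac{1}{225}\right) = - \frac{11088}{25}$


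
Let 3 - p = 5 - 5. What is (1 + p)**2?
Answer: 16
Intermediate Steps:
p = 3 (p = 3 - (5 - 5) = 3 - 1*0 = 3 + 0 = 3)
(1 + p)**2 = (1 + 3)**2 = 4**2 = 16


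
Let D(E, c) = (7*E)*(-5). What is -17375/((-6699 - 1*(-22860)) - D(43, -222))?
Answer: -17375/17666 ≈ -0.98353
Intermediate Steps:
D(E, c) = -35*E
-17375/((-6699 - 1*(-22860)) - D(43, -222)) = -17375/((-6699 - 1*(-22860)) - (-35)*43) = -17375/((-6699 + 22860) - 1*(-1505)) = -17375/(16161 + 1505) = -17375/17666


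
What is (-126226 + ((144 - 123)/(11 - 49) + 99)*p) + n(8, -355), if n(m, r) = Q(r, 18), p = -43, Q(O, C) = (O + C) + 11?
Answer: -4969839/38 ≈ -1.3079e+5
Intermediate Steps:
Q(O, C) = 11 + C + O (Q(O, C) = (C + O) + 11 = 11 + C + O)
n(m, r) = 29 + r (n(m, r) = 11 + 18 + r = 29 + r)
(-126226 + ((144 - 123)/(11 - 49) + 99)*p) + n(8, -355) = (-126226 + ((144 - 123)/(11 - 49) + 99)*(-43)) + (29 - 355) = (-126226 + (21/(-38) + 99)*(-43)) - 326 = (-126226 + (21*(-1/38) + 99)*(-43)) - 326 = (-126226 + (-21/38 + 99)*(-43)) - 326 = (-126226 + (3741/38)*(-43)) - 326 = (-126226 - 160863/38) - 326 = -4957451/38 - 326 = -4969839/38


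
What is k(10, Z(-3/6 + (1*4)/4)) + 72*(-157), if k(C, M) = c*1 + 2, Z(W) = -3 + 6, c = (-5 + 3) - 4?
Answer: -11308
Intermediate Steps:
c = -6 (c = -2 - 4 = -6)
Z(W) = 3
k(C, M) = -4 (k(C, M) = -6*1 + 2 = -6 + 2 = -4)
k(10, Z(-3/6 + (1*4)/4)) + 72*(-157) = -4 + 72*(-157) = -4 - 11304 = -11308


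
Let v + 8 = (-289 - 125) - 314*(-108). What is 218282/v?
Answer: 109141/16745 ≈ 6.5178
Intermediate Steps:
v = 33490 (v = -8 + ((-289 - 125) - 314*(-108)) = -8 + (-414 + 33912) = -8 + 33498 = 33490)
218282/v = 218282/33490 = 218282*(1/33490) = 109141/16745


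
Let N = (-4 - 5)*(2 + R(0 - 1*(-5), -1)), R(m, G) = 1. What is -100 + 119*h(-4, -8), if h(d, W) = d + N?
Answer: -3789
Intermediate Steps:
N = -27 (N = (-4 - 5)*(2 + 1) = -9*3 = -27)
h(d, W) = -27 + d (h(d, W) = d - 27 = -27 + d)
-100 + 119*h(-4, -8) = -100 + 119*(-27 - 4) = -100 + 119*(-31) = -100 - 3689 = -3789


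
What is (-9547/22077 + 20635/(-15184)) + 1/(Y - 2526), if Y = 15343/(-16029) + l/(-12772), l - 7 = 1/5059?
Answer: -785998646258373746627411/438656183809737237094608 ≈ -1.7918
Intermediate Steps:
l = 35414/5059 (l = 7 + 1/5059 = 35414/5059 ≈ 7.0002)
Y = -495966658985/517845280446 (Y = 15343/(-16029) + (35414/5059)/(-12772) = 15343*(-1/16029) + (35414/5059)*(-1/12772) = -15343/16029 - 17707/32306774 = -495966658985/517845280446 ≈ -0.95775)
(-9547/22077 + 20635/(-15184)) + 1/(Y - 2526) = (-9547/22077 + 20635/(-15184)) + 1/(-495966658985/517845280446 - 2526) = (-9547*1/22077 + 20635*(-1/15184)) + 1/(-1308573145065581/517845280446) = (-9547/22077 - 20635/15184) - 517845280446/1308573145065581 = -600520543/335217168 - 517845280446/1308573145065581 = -785998646258373746627411/438656183809737237094608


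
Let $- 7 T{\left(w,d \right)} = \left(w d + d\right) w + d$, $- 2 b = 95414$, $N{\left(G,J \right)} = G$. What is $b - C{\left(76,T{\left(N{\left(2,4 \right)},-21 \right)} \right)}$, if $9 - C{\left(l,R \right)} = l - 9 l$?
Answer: $-48324$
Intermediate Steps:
$b = -47707$ ($b = \left(- \frac{1}{2}\right) 95414 = -47707$)
$T{\left(w,d \right)} = - \frac{d}{7} - \frac{w \left(d + d w\right)}{7}$ ($T{\left(w,d \right)} = - \frac{\left(w d + d\right) w + d}{7} = - \frac{\left(d w + d\right) w + d}{7} = - \frac{\left(d + d w\right) w + d}{7} = - \frac{w \left(d + d w\right) + d}{7} = - \frac{d + w \left(d + d w\right)}{7} = - \frac{d}{7} - \frac{w \left(d + d w\right)}{7}$)
$C{\left(l,R \right)} = 9 + 8 l$ ($C{\left(l,R \right)} = 9 - \left(l - 9 l\right) = 9 - - 8 l = 9 + 8 l$)
$b - C{\left(76,T{\left(N{\left(2,4 \right)},-21 \right)} \right)} = -47707 - \left(9 + 8 \cdot 76\right) = -47707 - \left(9 + 608\right) = -47707 - 617 = -48324$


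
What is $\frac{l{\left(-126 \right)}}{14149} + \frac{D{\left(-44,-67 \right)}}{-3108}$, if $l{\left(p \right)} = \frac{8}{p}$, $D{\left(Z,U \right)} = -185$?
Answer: $\frac{30317}{509364} \approx 0.059519$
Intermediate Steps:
$\frac{l{\left(-126 \right)}}{14149} + \frac{D{\left(-44,-67 \right)}}{-3108} = \frac{8 \frac{1}{-126}}{14149} - \frac{185}{-3108} = 8 \left(- \frac{1}{126}\right) \frac{1}{14149} - - \frac{5}{84} = \left(- \frac{4}{63}\right) \frac{1}{14149} + \frac{5}{84} = - \frac{4}{891387} + \frac{5}{84} = \frac{30317}{509364}$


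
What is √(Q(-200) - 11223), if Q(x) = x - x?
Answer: 3*I*√1247 ≈ 105.94*I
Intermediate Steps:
Q(x) = 0
√(Q(-200) - 11223) = √(0 - 11223) = √(-11223) = 3*I*√1247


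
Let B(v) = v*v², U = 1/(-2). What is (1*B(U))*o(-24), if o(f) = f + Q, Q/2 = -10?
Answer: 11/2 ≈ 5.5000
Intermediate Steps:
U = -½ ≈ -0.50000
Q = -20 (Q = 2*(-10) = -20)
B(v) = v³
o(f) = -20 + f (o(f) = f - 20 = -20 + f)
(1*B(U))*o(-24) = (1*(-½)³)*(-20 - 24) = (1*(-⅛))*(-44) = -⅛*(-44) = 11/2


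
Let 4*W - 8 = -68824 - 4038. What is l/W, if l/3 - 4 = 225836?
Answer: -1355040/36427 ≈ -37.199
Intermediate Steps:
l = 677520 (l = 12 + 3*225836 = 12 + 677508 = 677520)
W = -36427/2 (W = 2 + (-68824 - 4038)/4 = 2 + (¼)*(-72862) = 2 - 36431/2 = -36427/2 ≈ -18214.)
l/W = 677520/(-36427/2) = 677520*(-2/36427) = -1355040/36427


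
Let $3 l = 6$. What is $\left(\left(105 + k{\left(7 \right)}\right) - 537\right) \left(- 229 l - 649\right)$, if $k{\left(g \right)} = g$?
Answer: $470475$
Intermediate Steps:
$l = 2$ ($l = \frac{1}{3} \cdot 6 = 2$)
$\left(\left(105 + k{\left(7 \right)}\right) - 537\right) \left(- 229 l - 649\right) = \left(\left(105 + 7\right) - 537\right) \left(\left(-229\right) 2 - 649\right) = \left(112 - 537\right) \left(-458 - 649\right) = \left(-425\right) \left(-1107\right) = 470475$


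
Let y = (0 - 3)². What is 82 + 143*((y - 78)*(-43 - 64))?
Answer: 1055851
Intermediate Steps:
y = 9 (y = (-3)² = 9)
82 + 143*((y - 78)*(-43 - 64)) = 82 + 143*((9 - 78)*(-43 - 64)) = 82 + 143*(-69*(-107)) = 82 + 143*7383 = 82 + 1055769 = 1055851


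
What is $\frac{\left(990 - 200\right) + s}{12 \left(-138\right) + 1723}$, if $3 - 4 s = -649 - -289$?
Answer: $\frac{3523}{268} \approx 13.146$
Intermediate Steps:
$s = \frac{363}{4}$ ($s = \frac{3}{4} - \frac{-649 - -289}{4} = \frac{3}{4} - \frac{-649 + 289}{4} = \frac{3}{4} - -90 = \frac{3}{4} + 90 = \frac{363}{4} \approx 90.75$)
$\frac{\left(990 - 200\right) + s}{12 \left(-138\right) + 1723} = \frac{\left(990 - 200\right) + \frac{363}{4}}{12 \left(-138\right) + 1723} = \frac{790 + \frac{363}{4}}{-1656 + 1723} = \frac{3523}{4 \cdot 67} = \frac{3523}{4} \cdot \frac{1}{67} = \frac{3523}{268}$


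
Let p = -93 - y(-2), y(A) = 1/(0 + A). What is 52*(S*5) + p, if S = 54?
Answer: 27895/2 ≈ 13948.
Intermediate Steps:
y(A) = 1/A
p = -185/2 (p = -93 - 1/(-2) = -93 - 1*(-½) = -93 + ½ = -185/2 ≈ -92.500)
52*(S*5) + p = 52*(54*5) - 185/2 = 52*270 - 185/2 = 14040 - 185/2 = 27895/2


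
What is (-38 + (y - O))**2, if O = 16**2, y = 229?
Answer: 4225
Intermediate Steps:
O = 256
(-38 + (y - O))**2 = (-38 + (229 - 1*256))**2 = (-38 + (229 - 256))**2 = (-38 - 27)**2 = (-65)**2 = 4225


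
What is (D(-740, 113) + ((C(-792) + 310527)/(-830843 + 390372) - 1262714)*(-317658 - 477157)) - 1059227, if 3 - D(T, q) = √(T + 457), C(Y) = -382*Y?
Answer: 442067299918117971/440471 - I*√283 ≈ 1.0036e+12 - 16.823*I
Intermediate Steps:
D(T, q) = 3 - √(457 + T) (D(T, q) = 3 - √(T + 457) = 3 - √(457 + T))
(D(-740, 113) + ((C(-792) + 310527)/(-830843 + 390372) - 1262714)*(-317658 - 477157)) - 1059227 = ((3 - √(457 - 740)) + ((-382*(-792) + 310527)/(-830843 + 390372) - 1262714)*(-317658 - 477157)) - 1059227 = ((3 - √(-283)) + ((302544 + 310527)/(-440471) - 1262714)*(-794815)) - 1059227 = ((3 - I*√283) + (613071*(-1/440471) - 1262714)*(-794815)) - 1059227 = ((3 - I*√283) + (-613071/440471 - 1262714)*(-794815)) - 1059227 = ((3 - I*√283) - 556189511365/440471*(-794815)) - 1059227 = ((3 - I*√283) + 442067766475572475/440471) - 1059227 = (442067766476893888/440471 - I*√283) - 1059227 = 442067299918117971/440471 - I*√283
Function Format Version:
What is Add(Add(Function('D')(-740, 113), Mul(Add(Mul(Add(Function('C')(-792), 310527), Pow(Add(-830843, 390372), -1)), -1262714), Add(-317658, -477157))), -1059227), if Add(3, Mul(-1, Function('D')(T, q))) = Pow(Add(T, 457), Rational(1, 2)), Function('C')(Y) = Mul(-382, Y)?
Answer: Add(Rational(442067299918117971, 440471), Mul(-1, I, Pow(283, Rational(1, 2)))) ≈ Add(1.0036e+12, Mul(-16.823, I))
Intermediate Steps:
Function('D')(T, q) = Add(3, Mul(-1, Pow(Add(457, T), Rational(1, 2)))) (Function('D')(T, q) = Add(3, Mul(-1, Pow(Add(T, 457), Rational(1, 2)))) = Add(3, Mul(-1, Pow(Add(457, T), Rational(1, 2)))))
Add(Add(Function('D')(-740, 113), Mul(Add(Mul(Add(Function('C')(-792), 310527), Pow(Add(-830843, 390372), -1)), -1262714), Add(-317658, -477157))), -1059227) = Add(Add(Add(3, Mul(-1, Pow(Add(457, -740), Rational(1, 2)))), Mul(Add(Mul(Add(Mul(-382, -792), 310527), Pow(Add(-830843, 390372), -1)), -1262714), Add(-317658, -477157))), -1059227) = Add(Add(Add(3, Mul(-1, Pow(-283, Rational(1, 2)))), Mul(Add(Mul(Add(302544, 310527), Pow(-440471, -1)), -1262714), -794815)), -1059227) = Add(Add(Add(3, Mul(-1, Mul(I, Pow(283, Rational(1, 2))))), Mul(Add(Mul(613071, Rational(-1, 440471)), -1262714), -794815)), -1059227) = Add(Add(Add(3, Mul(-1, I, Pow(283, Rational(1, 2)))), Mul(Add(Rational(-613071, 440471), -1262714), -794815)), -1059227) = Add(Add(Add(3, Mul(-1, I, Pow(283, Rational(1, 2)))), Mul(Rational(-556189511365, 440471), -794815)), -1059227) = Add(Add(Add(3, Mul(-1, I, Pow(283, Rational(1, 2)))), Rational(442067766475572475, 440471)), -1059227) = Add(Add(Rational(442067766476893888, 440471), Mul(-1, I, Pow(283, Rational(1, 2)))), -1059227) = Add(Rational(442067299918117971, 440471), Mul(-1, I, Pow(283, Rational(1, 2))))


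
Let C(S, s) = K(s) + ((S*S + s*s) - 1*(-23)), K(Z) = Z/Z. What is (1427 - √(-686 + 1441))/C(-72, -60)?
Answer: 1427/8808 - √755/8808 ≈ 0.15889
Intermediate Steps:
K(Z) = 1
C(S, s) = 24 + S² + s² (C(S, s) = 1 + ((S*S + s*s) - 1*(-23)) = 1 + ((S² + s²) + 23) = 1 + (23 + S² + s²) = 24 + S² + s²)
(1427 - √(-686 + 1441))/C(-72, -60) = (1427 - √(-686 + 1441))/(24 + (-72)² + (-60)²) = (1427 - √755)/(24 + 5184 + 3600) = (1427 - √755)/8808 = (1427 - √755)*(1/8808) = 1427/8808 - √755/8808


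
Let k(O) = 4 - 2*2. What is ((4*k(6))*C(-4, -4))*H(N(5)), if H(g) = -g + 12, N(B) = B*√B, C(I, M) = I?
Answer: 0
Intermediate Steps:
k(O) = 0 (k(O) = 4 - 4 = 0)
N(B) = B^(3/2)
H(g) = 12 - g
((4*k(6))*C(-4, -4))*H(N(5)) = ((4*0)*(-4))*(12 - 5^(3/2)) = (0*(-4))*(12 - 5*√5) = 0*(12 - 5*√5) = 0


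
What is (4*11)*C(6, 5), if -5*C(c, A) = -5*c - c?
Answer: 1584/5 ≈ 316.80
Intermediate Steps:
C(c, A) = 6*c/5 (C(c, A) = -(-5*c - c)/5 = -(-6)*c/5 = 6*c/5)
(4*11)*C(6, 5) = (4*11)*((6/5)*6) = 44*(36/5) = 1584/5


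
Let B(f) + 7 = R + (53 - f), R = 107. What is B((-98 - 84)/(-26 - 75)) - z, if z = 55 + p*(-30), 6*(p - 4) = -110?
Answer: -33714/101 ≈ -333.80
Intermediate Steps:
p = -43/3 (p = 4 + (⅙)*(-110) = 4 - 55/3 = -43/3 ≈ -14.333)
z = 485 (z = 55 - 43/3*(-30) = 55 + 430 = 485)
B(f) = 153 - f (B(f) = -7 + (107 + (53 - f)) = -7 + (160 - f) = 153 - f)
B((-98 - 84)/(-26 - 75)) - z = (153 - (-98 - 84)/(-26 - 75)) - 1*485 = (153 - (-182)/(-101)) - 485 = (153 - (-182)*(-1)/101) - 485 = (153 - 1*182/101) - 485 = (153 - 182/101) - 485 = 15271/101 - 485 = -33714/101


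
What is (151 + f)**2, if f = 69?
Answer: 48400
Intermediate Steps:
(151 + f)**2 = (151 + 69)**2 = 220**2 = 48400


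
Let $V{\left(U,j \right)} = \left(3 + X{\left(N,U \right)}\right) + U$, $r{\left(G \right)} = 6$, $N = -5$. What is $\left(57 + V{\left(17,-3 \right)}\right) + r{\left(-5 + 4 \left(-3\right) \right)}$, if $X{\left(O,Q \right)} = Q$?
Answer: $100$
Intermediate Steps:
$V{\left(U,j \right)} = 3 + 2 U$ ($V{\left(U,j \right)} = \left(3 + U\right) + U = 3 + 2 U$)
$\left(57 + V{\left(17,-3 \right)}\right) + r{\left(-5 + 4 \left(-3\right) \right)} = \left(57 + \left(3 + 2 \cdot 17\right)\right) + 6 = \left(57 + \left(3 + 34\right)\right) + 6 = \left(57 + 37\right) + 6 = 94 + 6 = 100$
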